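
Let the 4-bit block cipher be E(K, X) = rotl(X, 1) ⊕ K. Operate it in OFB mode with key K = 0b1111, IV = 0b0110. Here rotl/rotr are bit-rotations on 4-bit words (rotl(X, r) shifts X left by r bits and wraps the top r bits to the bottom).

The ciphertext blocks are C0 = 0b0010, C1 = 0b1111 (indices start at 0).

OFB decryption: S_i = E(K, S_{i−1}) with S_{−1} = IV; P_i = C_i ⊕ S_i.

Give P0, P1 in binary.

P0 = 0b0001, P1 = 0b0110

P0: S = E(K, 0b0110) = 0b0011; 0b0010 ⊕ 0b0011 = 0b0001.
P1: S = E(K, 0b0011) = 0b1001; 0b1111 ⊕ 0b1001 = 0b0110.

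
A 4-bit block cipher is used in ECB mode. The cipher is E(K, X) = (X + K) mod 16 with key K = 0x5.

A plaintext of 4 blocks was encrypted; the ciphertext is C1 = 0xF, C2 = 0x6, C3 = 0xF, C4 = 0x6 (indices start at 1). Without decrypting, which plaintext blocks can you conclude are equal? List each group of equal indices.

ECB encrypts each block independently with the same key, so equal ciphertext blocks imply equal plaintext blocks.
C1 = C3 = 0xF, so P1 = P3.
C2 = C4 = 0x6, so P2 = P4.

P1 = P3; P2 = P4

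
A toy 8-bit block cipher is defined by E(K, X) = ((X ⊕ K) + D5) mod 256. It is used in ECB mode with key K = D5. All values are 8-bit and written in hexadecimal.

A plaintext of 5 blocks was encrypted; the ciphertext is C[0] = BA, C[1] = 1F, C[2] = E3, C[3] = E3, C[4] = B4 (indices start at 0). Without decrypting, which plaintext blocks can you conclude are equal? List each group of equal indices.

ECB encrypts each block independently with the same key, so equal ciphertext blocks imply equal plaintext blocks.
C[2] = C[3] = E3, so P[2] = P[3].

P[2] = P[3]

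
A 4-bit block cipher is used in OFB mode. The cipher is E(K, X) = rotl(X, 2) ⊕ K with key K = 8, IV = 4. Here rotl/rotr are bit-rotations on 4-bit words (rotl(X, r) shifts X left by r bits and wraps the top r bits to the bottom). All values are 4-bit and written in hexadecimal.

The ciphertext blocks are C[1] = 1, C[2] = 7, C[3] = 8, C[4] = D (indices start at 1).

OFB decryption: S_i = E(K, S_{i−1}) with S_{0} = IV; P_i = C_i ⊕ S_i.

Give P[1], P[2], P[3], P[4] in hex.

P[1] = 8, P[2] = 9, P[3] = B, P[4] = 9

P[1]: S = E(K, 4) = 9; 1 ⊕ 9 = 8.
P[2]: S = E(K, 9) = E; 7 ⊕ E = 9.
P[3]: S = E(K, E) = 3; 8 ⊕ 3 = B.
P[4]: S = E(K, 3) = 4; D ⊕ 4 = 9.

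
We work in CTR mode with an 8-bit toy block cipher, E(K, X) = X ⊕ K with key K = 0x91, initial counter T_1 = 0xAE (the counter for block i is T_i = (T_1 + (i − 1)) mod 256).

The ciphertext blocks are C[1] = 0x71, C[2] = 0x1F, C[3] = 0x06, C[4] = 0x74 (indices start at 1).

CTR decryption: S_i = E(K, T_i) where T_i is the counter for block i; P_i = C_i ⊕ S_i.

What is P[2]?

P[2]: T = 0xAF, S = E(K, T) = 0x3E; 0x1F ⊕ 0x3E = 0x21.

P[2] = 0x21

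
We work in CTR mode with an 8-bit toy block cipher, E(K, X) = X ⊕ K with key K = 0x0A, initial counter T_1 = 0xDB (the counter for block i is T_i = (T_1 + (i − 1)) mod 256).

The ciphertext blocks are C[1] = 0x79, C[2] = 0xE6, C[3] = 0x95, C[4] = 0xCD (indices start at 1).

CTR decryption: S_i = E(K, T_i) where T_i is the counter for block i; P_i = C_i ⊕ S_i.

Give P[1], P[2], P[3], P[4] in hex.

P[1]: T = 0xDB, S = E(K, T) = 0xD1; 0x79 ⊕ 0xD1 = 0xA8.
P[2]: T = 0xDC, S = E(K, T) = 0xD6; 0xE6 ⊕ 0xD6 = 0x30.
P[3]: T = 0xDD, S = E(K, T) = 0xD7; 0x95 ⊕ 0xD7 = 0x42.
P[4]: T = 0xDE, S = E(K, T) = 0xD4; 0xCD ⊕ 0xD4 = 0x19.

P[1] = 0xA8, P[2] = 0x30, P[3] = 0x42, P[4] = 0x19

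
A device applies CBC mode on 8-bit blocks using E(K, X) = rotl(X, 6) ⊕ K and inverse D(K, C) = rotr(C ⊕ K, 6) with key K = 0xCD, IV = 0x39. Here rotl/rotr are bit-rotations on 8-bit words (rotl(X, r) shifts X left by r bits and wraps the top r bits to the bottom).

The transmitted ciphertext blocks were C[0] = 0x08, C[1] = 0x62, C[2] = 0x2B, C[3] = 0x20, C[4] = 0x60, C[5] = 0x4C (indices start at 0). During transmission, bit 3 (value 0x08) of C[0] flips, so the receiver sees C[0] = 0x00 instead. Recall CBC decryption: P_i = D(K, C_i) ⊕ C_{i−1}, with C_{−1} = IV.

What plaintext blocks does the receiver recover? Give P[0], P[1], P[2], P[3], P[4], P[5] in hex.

P[0] = 0x0E, P[1] = 0xBE, P[2] = 0xF9, P[3] = 0x9C, P[4] = 0x96, P[5] = 0x66

Only C[0] changed, to 0x00. In CBC, a change in C_i garbles P_i and flips the same bit in P_{i+1}. Decrypting the received ciphertext:
P[0]: D(K, 0x00) = 0x37; 0x37 ⊕ 0x39 = 0x0E.
P[1]: D(K, 0x62) = 0xBE; 0xBE ⊕ 0x00 = 0xBE.
P[2]: D(K, 0x2B) = 0x9B; 0x9B ⊕ 0x62 = 0xF9.
P[3]: D(K, 0x20) = 0xB7; 0xB7 ⊕ 0x2B = 0x9C.
P[4]: D(K, 0x60) = 0xB6; 0xB6 ⊕ 0x20 = 0x96.
P[5]: D(K, 0x4C) = 0x06; 0x06 ⊕ 0x60 = 0x66.
Blocks that differ from the original plaintext: P[0], P[1].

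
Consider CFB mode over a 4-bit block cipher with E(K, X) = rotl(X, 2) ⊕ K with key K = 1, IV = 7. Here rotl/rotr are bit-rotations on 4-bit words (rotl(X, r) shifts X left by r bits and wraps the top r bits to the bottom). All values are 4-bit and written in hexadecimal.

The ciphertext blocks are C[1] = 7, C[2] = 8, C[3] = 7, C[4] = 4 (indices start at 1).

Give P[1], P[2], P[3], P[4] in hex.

P[1] = B, P[2] = 4, P[3] = 4, P[4] = 8

CFB decryption: P_i = C_i ⊕ E(K, C_{i−1}), with C_{0} = IV.
P[1]: E(K, 7) = C; 7 ⊕ C = B.
P[2]: E(K, 7) = C; 8 ⊕ C = 4.
P[3]: E(K, 8) = 3; 7 ⊕ 3 = 4.
P[4]: E(K, 7) = C; 4 ⊕ C = 8.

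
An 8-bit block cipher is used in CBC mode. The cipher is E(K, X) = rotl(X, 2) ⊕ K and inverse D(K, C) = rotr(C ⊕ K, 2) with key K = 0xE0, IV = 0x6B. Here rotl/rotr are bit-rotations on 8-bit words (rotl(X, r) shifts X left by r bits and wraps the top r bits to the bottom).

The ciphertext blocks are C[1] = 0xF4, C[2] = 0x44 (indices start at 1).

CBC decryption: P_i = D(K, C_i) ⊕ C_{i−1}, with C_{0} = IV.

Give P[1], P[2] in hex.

P[1] = 0x6E, P[2] = 0xDD

P[1]: D(K, 0xF4) = 0x05; 0x05 ⊕ 0x6B = 0x6E.
P[2]: D(K, 0x44) = 0x29; 0x29 ⊕ 0xF4 = 0xDD.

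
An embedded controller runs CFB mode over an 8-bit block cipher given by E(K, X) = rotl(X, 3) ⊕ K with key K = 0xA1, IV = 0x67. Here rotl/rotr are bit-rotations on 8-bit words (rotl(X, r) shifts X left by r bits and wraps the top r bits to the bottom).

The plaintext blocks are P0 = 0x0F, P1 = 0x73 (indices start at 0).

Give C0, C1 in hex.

CFB encryption: C_i = P_i ⊕ E(K, C_{i−1}), with C_{−1} = IV.
C0: E(K, 0x67) = 0x9A; 0x0F ⊕ 0x9A = 0x95.
C1: E(K, 0x95) = 0x0D; 0x73 ⊕ 0x0D = 0x7E.

C0 = 0x95, C1 = 0x7E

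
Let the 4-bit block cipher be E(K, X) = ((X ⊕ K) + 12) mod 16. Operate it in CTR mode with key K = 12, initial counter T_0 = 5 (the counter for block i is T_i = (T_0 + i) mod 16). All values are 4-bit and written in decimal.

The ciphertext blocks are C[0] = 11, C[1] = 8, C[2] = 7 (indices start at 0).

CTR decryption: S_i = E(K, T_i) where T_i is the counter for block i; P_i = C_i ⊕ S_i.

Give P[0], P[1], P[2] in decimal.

P[0]: T = 5, S = E(K, T) = 5; 11 ⊕ 5 = 14.
P[1]: T = 6, S = E(K, T) = 6; 8 ⊕ 6 = 14.
P[2]: T = 7, S = E(K, T) = 7; 7 ⊕ 7 = 0.

P[0] = 14, P[1] = 14, P[2] = 0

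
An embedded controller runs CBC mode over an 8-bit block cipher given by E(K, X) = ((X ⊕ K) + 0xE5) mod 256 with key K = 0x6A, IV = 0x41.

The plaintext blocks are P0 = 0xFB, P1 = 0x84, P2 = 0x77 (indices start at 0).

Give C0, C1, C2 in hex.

CBC encryption: C_i = E(K, P_i ⊕ C_{i−1}), with C_{−1} = IV.
C0: P0 ⊕ 0x41 = 0xBA; E(K, 0xBA) = 0xB5.
C1: P1 ⊕ 0xB5 = 0x31; E(K, 0x31) = 0x40.
C2: P2 ⊕ 0x40 = 0x37; E(K, 0x37) = 0x42.

C0 = 0xB5, C1 = 0x40, C2 = 0x42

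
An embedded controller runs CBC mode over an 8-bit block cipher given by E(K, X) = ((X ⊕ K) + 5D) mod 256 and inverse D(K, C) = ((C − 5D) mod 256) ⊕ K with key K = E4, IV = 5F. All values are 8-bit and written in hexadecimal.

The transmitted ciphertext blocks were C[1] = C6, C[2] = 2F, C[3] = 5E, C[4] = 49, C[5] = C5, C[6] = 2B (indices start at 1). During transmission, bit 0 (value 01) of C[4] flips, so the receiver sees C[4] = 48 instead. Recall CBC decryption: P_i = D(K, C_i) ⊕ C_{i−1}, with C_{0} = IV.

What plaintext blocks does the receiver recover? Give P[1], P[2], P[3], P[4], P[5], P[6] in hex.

Only C[4] changed, to 48. In CBC, a change in C_i garbles P_i and flips the same bit in P_{i+1}. Decrypting the received ciphertext:
P[1]: D(K, C6) = 8D; 8D ⊕ 5F = D2.
P[2]: D(K, 2F) = 36; 36 ⊕ C6 = F0.
P[3]: D(K, 5E) = E5; E5 ⊕ 2F = CA.
P[4]: D(K, 48) = 0F; 0F ⊕ 5E = 51.
P[5]: D(K, C5) = 8C; 8C ⊕ 48 = C4.
P[6]: D(K, 2B) = 2A; 2A ⊕ C5 = EF.
Blocks that differ from the original plaintext: P[4], P[5].

P[1] = D2, P[2] = F0, P[3] = CA, P[4] = 51, P[5] = C4, P[6] = EF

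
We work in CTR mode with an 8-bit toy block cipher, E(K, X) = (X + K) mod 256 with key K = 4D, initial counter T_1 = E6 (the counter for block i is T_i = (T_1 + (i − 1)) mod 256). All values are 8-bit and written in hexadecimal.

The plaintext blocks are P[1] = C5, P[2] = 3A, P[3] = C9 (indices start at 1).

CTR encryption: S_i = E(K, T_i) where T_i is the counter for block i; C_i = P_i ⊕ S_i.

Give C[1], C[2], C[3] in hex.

C[1]: T = E6, S = E(K, T) = 33; C5 ⊕ 33 = F6.
C[2]: T = E7, S = E(K, T) = 34; 3A ⊕ 34 = 0E.
C[3]: T = E8, S = E(K, T) = 35; C9 ⊕ 35 = FC.

C[1] = F6, C[2] = 0E, C[3] = FC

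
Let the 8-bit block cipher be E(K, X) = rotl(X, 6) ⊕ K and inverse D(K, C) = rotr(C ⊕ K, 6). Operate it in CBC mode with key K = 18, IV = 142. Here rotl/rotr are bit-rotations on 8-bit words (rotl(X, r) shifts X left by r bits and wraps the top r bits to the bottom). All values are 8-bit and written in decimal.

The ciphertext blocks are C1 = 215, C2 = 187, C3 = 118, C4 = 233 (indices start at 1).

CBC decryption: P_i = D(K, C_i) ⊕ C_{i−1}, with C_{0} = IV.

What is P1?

P1 = 153

P1: D(K, 215) = 23; 23 ⊕ 142 = 153.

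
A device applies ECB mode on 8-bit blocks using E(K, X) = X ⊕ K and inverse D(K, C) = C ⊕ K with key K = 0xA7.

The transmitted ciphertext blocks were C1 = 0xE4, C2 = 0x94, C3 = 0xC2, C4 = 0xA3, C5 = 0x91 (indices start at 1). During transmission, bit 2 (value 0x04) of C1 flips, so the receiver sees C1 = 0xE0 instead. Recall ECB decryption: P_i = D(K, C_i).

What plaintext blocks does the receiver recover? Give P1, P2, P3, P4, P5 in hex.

P1 = 0x47, P2 = 0x33, P3 = 0x65, P4 = 0x04, P5 = 0x36

Only C1 changed, to 0xE0. In ECB, a change in C_i affects only P_i. Decrypting the received ciphertext:
P1: D(K, 0xE0) = 0x47.
P2: D(K, 0x94) = 0x33.
P3: D(K, 0xC2) = 0x65.
P4: D(K, 0xA3) = 0x04.
P5: D(K, 0x91) = 0x36.
Blocks that differ from the original plaintext: P1.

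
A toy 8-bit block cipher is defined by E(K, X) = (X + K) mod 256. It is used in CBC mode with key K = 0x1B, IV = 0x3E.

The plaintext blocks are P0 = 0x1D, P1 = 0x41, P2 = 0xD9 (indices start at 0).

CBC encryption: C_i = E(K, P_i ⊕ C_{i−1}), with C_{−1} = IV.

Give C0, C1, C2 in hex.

C0 = 0x3E, C1 = 0x9A, C2 = 0x5E

C0: P0 ⊕ 0x3E = 0x23; E(K, 0x23) = 0x3E.
C1: P1 ⊕ 0x3E = 0x7F; E(K, 0x7F) = 0x9A.
C2: P2 ⊕ 0x9A = 0x43; E(K, 0x43) = 0x5E.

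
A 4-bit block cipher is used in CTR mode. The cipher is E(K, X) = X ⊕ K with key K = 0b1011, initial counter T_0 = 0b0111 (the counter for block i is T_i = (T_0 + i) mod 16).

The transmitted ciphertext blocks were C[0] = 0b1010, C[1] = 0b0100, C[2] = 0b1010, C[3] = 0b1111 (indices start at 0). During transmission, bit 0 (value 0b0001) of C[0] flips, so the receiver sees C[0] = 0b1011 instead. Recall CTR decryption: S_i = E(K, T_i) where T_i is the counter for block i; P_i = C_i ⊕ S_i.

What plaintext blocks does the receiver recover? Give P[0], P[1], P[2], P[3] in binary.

Only C[0] changed, to 0b1011. In CTR, a change in C_i flips the same bit in P_i only; the keystream is unaffected. Decrypting the received ciphertext:
P[0]: T = 0b0111, S = E(K, T) = 0b1100; 0b1011 ⊕ 0b1100 = 0b0111.
P[1]: T = 0b1000, S = E(K, T) = 0b0011; 0b0100 ⊕ 0b0011 = 0b0111.
P[2]: T = 0b1001, S = E(K, T) = 0b0010; 0b1010 ⊕ 0b0010 = 0b1000.
P[3]: T = 0b1010, S = E(K, T) = 0b0001; 0b1111 ⊕ 0b0001 = 0b1110.
Blocks that differ from the original plaintext: P[0].

P[0] = 0b0111, P[1] = 0b0111, P[2] = 0b1000, P[3] = 0b1110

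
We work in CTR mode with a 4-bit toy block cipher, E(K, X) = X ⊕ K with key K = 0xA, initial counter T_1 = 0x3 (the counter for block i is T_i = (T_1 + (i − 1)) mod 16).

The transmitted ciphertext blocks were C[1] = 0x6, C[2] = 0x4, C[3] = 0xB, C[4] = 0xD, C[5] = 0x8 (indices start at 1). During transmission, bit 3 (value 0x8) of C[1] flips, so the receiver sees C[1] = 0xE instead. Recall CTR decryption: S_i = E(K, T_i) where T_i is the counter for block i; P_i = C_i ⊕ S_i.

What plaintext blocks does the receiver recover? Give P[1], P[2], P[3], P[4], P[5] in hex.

P[1] = 0x7, P[2] = 0xA, P[3] = 0x4, P[4] = 0x1, P[5] = 0x5

Only C[1] changed, to 0xE. In CTR, a change in C_i flips the same bit in P_i only; the keystream is unaffected. Decrypting the received ciphertext:
P[1]: T = 0x3, S = E(K, T) = 0x9; 0xE ⊕ 0x9 = 0x7.
P[2]: T = 0x4, S = E(K, T) = 0xE; 0x4 ⊕ 0xE = 0xA.
P[3]: T = 0x5, S = E(K, T) = 0xF; 0xB ⊕ 0xF = 0x4.
P[4]: T = 0x6, S = E(K, T) = 0xC; 0xD ⊕ 0xC = 0x1.
P[5]: T = 0x7, S = E(K, T) = 0xD; 0x8 ⊕ 0xD = 0x5.
Blocks that differ from the original plaintext: P[1].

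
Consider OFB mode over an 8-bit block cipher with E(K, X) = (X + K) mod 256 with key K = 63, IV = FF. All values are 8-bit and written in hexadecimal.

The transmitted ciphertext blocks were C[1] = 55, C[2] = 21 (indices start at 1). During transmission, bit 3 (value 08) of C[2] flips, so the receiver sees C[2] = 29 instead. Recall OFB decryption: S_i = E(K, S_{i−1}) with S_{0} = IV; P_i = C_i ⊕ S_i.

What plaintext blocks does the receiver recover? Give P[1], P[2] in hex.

Only C[2] changed, to 29. In OFB, a change in C_i flips the same bit in P_i only; the keystream is unaffected. Decrypting the received ciphertext:
P[1]: S = E(K, FF) = 62; 55 ⊕ 62 = 37.
P[2]: S = E(K, 62) = C5; 29 ⊕ C5 = EC.
Blocks that differ from the original plaintext: P[2].

P[1] = 37, P[2] = EC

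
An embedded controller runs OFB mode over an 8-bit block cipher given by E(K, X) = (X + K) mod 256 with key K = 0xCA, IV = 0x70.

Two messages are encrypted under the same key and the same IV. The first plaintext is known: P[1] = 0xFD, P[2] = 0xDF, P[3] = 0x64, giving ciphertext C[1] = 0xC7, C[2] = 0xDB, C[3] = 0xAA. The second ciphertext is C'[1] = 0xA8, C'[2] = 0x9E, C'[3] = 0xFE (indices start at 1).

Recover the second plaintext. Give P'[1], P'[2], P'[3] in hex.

In OFB with a reused IV, both messages share the same keystream S_i, so C_i ⊕ C'_i = P_i ⊕ P'_i and thus P'_i = P_i ⊕ C_i ⊕ C'_i.
P'[1]: 0xFD ⊕ 0xC7 ⊕ 0xA8 = 0x92.
P'[2]: 0xDF ⊕ 0xDB ⊕ 0x9E = 0x9A.
P'[3]: 0x64 ⊕ 0xAA ⊕ 0xFE = 0x30.

P'[1] = 0x92, P'[2] = 0x9A, P'[3] = 0x30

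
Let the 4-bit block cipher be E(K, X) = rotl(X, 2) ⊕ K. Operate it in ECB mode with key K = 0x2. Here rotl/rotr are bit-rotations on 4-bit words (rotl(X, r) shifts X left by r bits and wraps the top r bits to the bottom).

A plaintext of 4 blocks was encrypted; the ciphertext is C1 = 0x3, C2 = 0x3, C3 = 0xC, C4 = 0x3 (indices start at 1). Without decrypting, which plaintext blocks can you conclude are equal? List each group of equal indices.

ECB encrypts each block independently with the same key, so equal ciphertext blocks imply equal plaintext blocks.
C1 = C2 = C4 = 0x3, so P1 = P2 = P4.

P1 = P2 = P4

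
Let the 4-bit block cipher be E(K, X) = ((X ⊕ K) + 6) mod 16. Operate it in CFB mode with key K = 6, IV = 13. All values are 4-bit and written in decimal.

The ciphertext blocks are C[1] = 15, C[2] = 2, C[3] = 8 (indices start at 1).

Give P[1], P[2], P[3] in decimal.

CFB decryption: P_i = C_i ⊕ E(K, C_{i−1}), with C_{0} = IV.
P[1]: E(K, 13) = 1; 15 ⊕ 1 = 14.
P[2]: E(K, 15) = 15; 2 ⊕ 15 = 13.
P[3]: E(K, 2) = 10; 8 ⊕ 10 = 2.

P[1] = 14, P[2] = 13, P[3] = 2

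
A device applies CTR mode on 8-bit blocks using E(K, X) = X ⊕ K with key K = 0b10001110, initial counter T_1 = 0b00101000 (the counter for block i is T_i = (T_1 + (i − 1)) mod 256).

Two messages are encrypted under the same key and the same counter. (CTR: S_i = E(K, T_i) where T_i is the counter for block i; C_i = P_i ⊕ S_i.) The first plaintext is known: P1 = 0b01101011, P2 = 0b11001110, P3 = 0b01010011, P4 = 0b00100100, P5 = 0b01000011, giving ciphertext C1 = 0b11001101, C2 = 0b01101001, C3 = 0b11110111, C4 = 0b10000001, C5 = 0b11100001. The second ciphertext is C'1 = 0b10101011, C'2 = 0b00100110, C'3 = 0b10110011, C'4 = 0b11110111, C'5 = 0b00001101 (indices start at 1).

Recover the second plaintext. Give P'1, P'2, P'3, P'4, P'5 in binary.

P'1 = 0b00001101, P'2 = 0b10000001, P'3 = 0b00010111, P'4 = 0b01010010, P'5 = 0b10101111

In CTR with a reused counter, both messages share the same keystream S_i, so C_i ⊕ C'_i = P_i ⊕ P'_i and thus P'_i = P_i ⊕ C_i ⊕ C'_i.
P'1: 0b01101011 ⊕ 0b11001101 ⊕ 0b10101011 = 0b00001101.
P'2: 0b11001110 ⊕ 0b01101001 ⊕ 0b00100110 = 0b10000001.
P'3: 0b01010011 ⊕ 0b11110111 ⊕ 0b10110011 = 0b00010111.
P'4: 0b00100100 ⊕ 0b10000001 ⊕ 0b11110111 = 0b01010010.
P'5: 0b01000011 ⊕ 0b11100001 ⊕ 0b00001101 = 0b10101111.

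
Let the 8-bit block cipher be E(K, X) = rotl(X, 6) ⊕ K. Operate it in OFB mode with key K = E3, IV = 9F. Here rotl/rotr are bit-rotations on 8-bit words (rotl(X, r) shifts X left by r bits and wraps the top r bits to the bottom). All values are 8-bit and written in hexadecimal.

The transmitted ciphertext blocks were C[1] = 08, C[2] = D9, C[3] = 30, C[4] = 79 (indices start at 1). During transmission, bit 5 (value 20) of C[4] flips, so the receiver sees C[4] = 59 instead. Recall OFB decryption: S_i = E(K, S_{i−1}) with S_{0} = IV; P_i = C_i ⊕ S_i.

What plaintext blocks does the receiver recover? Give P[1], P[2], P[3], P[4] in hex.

Only C[4] changed, to 59. In OFB, a change in C_i flips the same bit in P_i only; the keystream is unaffected. Decrypting the received ciphertext:
P[1]: S = E(K, 9F) = 04; 08 ⊕ 04 = 0C.
P[2]: S = E(K, 04) = E2; D9 ⊕ E2 = 3B.
P[3]: S = E(K, E2) = 5B; 30 ⊕ 5B = 6B.
P[4]: S = E(K, 5B) = 35; 59 ⊕ 35 = 6C.
Blocks that differ from the original plaintext: P[4].

P[1] = 0C, P[2] = 3B, P[3] = 6B, P[4] = 6C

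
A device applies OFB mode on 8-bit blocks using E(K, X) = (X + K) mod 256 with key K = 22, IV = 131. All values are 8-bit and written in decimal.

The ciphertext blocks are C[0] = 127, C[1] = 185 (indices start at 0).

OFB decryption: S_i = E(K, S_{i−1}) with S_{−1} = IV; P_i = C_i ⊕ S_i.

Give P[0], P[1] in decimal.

P[0] = 230, P[1] = 22

P[0]: S = E(K, 131) = 153; 127 ⊕ 153 = 230.
P[1]: S = E(K, 153) = 175; 185 ⊕ 175 = 22.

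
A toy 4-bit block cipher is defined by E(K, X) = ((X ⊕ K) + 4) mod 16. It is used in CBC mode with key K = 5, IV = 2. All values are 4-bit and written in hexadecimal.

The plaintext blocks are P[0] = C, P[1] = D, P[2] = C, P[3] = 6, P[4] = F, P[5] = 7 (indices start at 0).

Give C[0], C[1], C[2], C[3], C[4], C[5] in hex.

CBC encryption: C_i = E(K, P_i ⊕ C_{i−1}), with C_{−1} = IV.
C[0]: P[0] ⊕ 2 = E; E(K, E) = F.
C[1]: P[1] ⊕ F = 2; E(K, 2) = B.
C[2]: P[2] ⊕ B = 7; E(K, 7) = 6.
C[3]: P[3] ⊕ 6 = 0; E(K, 0) = 9.
C[4]: P[4] ⊕ 9 = 6; E(K, 6) = 7.
C[5]: P[5] ⊕ 7 = 0; E(K, 0) = 9.

C[0] = F, C[1] = B, C[2] = 6, C[3] = 9, C[4] = 7, C[5] = 9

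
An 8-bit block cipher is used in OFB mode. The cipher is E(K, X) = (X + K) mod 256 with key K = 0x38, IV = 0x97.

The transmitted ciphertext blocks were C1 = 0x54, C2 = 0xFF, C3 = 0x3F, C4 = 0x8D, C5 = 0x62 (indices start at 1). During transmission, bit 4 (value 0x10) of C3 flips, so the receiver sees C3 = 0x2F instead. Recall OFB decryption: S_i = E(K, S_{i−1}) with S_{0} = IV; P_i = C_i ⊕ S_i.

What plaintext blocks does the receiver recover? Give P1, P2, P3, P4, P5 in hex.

P1 = 0x9B, P2 = 0xF8, P3 = 0x10, P4 = 0xFA, P5 = 0xCD

Only C3 changed, to 0x2F. In OFB, a change in C_i flips the same bit in P_i only; the keystream is unaffected. Decrypting the received ciphertext:
P1: S = E(K, 0x97) = 0xCF; 0x54 ⊕ 0xCF = 0x9B.
P2: S = E(K, 0xCF) = 0x07; 0xFF ⊕ 0x07 = 0xF8.
P3: S = E(K, 0x07) = 0x3F; 0x2F ⊕ 0x3F = 0x10.
P4: S = E(K, 0x3F) = 0x77; 0x8D ⊕ 0x77 = 0xFA.
P5: S = E(K, 0x77) = 0xAF; 0x62 ⊕ 0xAF = 0xCD.
Blocks that differ from the original plaintext: P3.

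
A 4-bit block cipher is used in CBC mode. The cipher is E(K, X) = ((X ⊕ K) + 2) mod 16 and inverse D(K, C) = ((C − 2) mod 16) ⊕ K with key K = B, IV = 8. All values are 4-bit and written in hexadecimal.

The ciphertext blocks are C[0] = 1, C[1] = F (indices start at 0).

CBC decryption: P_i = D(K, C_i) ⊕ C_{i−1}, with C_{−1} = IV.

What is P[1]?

P[1]: D(K, F) = 6; 6 ⊕ 1 = 7.

P[1] = 7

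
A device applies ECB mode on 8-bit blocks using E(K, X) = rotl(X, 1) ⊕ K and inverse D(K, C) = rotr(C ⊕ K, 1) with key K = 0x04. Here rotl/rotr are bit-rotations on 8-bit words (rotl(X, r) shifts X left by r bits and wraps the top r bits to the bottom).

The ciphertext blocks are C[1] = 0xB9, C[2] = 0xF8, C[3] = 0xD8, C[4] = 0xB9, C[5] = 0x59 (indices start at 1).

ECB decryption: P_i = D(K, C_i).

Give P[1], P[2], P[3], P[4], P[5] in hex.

P[1]: D(K, 0xB9) = 0xDE.
P[2]: D(K, 0xF8) = 0x7E.
P[3]: D(K, 0xD8) = 0x6E.
P[4]: D(K, 0xB9) = 0xDE.
P[5]: D(K, 0x59) = 0xAE.

P[1] = 0xDE, P[2] = 0x7E, P[3] = 0x6E, P[4] = 0xDE, P[5] = 0xAE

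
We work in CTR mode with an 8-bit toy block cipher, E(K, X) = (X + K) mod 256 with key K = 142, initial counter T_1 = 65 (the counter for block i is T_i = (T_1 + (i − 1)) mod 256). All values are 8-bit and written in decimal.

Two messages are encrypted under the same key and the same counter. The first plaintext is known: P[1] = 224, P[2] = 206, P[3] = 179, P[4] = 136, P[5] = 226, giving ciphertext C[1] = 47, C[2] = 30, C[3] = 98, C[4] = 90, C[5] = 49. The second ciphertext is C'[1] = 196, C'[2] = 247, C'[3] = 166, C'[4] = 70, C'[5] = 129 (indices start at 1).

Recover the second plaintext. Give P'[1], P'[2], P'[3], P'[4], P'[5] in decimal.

P'[1] = 11, P'[2] = 39, P'[3] = 119, P'[4] = 148, P'[5] = 82

In CTR with a reused counter, both messages share the same keystream S_i, so C_i ⊕ C'_i = P_i ⊕ P'_i and thus P'_i = P_i ⊕ C_i ⊕ C'_i.
P'[1]: 224 ⊕ 47 ⊕ 196 = 11.
P'[2]: 206 ⊕ 30 ⊕ 247 = 39.
P'[3]: 179 ⊕ 98 ⊕ 166 = 119.
P'[4]: 136 ⊕ 90 ⊕ 70 = 148.
P'[5]: 226 ⊕ 49 ⊕ 129 = 82.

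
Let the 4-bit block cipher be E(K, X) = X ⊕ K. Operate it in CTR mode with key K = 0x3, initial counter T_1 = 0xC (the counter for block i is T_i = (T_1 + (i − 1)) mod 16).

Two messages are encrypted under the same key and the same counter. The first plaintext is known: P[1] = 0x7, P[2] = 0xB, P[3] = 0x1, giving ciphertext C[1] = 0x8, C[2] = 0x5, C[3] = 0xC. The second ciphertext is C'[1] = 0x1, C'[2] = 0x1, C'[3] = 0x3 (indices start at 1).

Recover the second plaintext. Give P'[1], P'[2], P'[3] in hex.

In CTR with a reused counter, both messages share the same keystream S_i, so C_i ⊕ C'_i = P_i ⊕ P'_i and thus P'_i = P_i ⊕ C_i ⊕ C'_i.
P'[1]: 0x7 ⊕ 0x8 ⊕ 0x1 = 0xE.
P'[2]: 0xB ⊕ 0x5 ⊕ 0x1 = 0xF.
P'[3]: 0x1 ⊕ 0xC ⊕ 0x3 = 0xE.

P'[1] = 0xE, P'[2] = 0xF, P'[3] = 0xE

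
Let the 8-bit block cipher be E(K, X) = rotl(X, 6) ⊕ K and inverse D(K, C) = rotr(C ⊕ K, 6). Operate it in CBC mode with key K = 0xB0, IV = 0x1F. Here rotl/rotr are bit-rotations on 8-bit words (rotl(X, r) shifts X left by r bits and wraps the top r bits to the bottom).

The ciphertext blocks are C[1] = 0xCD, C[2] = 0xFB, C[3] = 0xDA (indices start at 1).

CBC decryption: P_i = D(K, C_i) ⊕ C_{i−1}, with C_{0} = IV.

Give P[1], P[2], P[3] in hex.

P[1]: D(K, 0xCD) = 0xF5; 0xF5 ⊕ 0x1F = 0xEA.
P[2]: D(K, 0xFB) = 0x2D; 0x2D ⊕ 0xCD = 0xE0.
P[3]: D(K, 0xDA) = 0xA9; 0xA9 ⊕ 0xFB = 0x52.

P[1] = 0xEA, P[2] = 0xE0, P[3] = 0x52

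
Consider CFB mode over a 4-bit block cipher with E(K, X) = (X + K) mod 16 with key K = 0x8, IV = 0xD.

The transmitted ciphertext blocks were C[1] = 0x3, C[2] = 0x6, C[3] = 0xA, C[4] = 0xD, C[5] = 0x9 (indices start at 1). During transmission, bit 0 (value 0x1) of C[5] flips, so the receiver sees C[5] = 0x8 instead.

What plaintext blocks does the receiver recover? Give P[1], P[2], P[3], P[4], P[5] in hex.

P[1] = 0x6, P[2] = 0xD, P[3] = 0x4, P[4] = 0xF, P[5] = 0xD

CFB decryption: P_i = C_i ⊕ E(K, C_{i−1}), with C_{0} = IV.
Only C[5] changed, to 0x8. In CFB, a change in C_i flips the same bit in P_i and garbles P_{i+1}. Decrypting the received ciphertext:
P[1]: E(K, 0xD) = 0x5; 0x3 ⊕ 0x5 = 0x6.
P[2]: E(K, 0x3) = 0xB; 0x6 ⊕ 0xB = 0xD.
P[3]: E(K, 0x6) = 0xE; 0xA ⊕ 0xE = 0x4.
P[4]: E(K, 0xA) = 0x2; 0xD ⊕ 0x2 = 0xF.
P[5]: E(K, 0xD) = 0x5; 0x8 ⊕ 0x5 = 0xD.
Blocks that differ from the original plaintext: P[5].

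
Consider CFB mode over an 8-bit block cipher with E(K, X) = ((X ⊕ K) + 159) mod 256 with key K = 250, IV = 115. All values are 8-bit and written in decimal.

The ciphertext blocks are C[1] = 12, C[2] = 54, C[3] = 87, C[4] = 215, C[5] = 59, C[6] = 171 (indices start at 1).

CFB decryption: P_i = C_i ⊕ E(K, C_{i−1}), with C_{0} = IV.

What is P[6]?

P[6] = 203

P[6]: E(K, 59) = 96; 171 ⊕ 96 = 203.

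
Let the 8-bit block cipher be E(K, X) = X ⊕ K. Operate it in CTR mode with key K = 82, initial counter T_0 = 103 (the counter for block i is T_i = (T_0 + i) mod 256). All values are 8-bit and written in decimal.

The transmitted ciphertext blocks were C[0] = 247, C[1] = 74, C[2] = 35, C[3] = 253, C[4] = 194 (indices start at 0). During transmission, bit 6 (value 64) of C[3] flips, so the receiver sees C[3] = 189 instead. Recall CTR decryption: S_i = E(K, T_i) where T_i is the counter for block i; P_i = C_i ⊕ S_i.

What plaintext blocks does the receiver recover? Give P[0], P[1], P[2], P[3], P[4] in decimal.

P[0] = 194, P[1] = 112, P[2] = 24, P[3] = 133, P[4] = 251

Only C[3] changed, to 189. In CTR, a change in C_i flips the same bit in P_i only; the keystream is unaffected. Decrypting the received ciphertext:
P[0]: T = 103, S = E(K, T) = 53; 247 ⊕ 53 = 194.
P[1]: T = 104, S = E(K, T) = 58; 74 ⊕ 58 = 112.
P[2]: T = 105, S = E(K, T) = 59; 35 ⊕ 59 = 24.
P[3]: T = 106, S = E(K, T) = 56; 189 ⊕ 56 = 133.
P[4]: T = 107, S = E(K, T) = 57; 194 ⊕ 57 = 251.
Blocks that differ from the original plaintext: P[3].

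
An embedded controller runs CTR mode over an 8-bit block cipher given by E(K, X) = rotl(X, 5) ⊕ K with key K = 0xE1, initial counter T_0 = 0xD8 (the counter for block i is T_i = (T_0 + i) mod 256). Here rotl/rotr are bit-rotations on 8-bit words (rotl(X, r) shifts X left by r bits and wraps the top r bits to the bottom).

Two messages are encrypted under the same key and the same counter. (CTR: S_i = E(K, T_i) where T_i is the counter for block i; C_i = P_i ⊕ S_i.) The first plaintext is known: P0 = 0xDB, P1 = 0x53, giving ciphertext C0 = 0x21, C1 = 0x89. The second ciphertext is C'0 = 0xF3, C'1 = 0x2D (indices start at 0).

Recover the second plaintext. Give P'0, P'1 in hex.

P'0 = 0x09, P'1 = 0xF7

In CTR with a reused counter, both messages share the same keystream S_i, so C_i ⊕ C'_i = P_i ⊕ P'_i and thus P'_i = P_i ⊕ C_i ⊕ C'_i.
P'0: 0xDB ⊕ 0x21 ⊕ 0xF3 = 0x09.
P'1: 0x53 ⊕ 0x89 ⊕ 0x2D = 0xF7.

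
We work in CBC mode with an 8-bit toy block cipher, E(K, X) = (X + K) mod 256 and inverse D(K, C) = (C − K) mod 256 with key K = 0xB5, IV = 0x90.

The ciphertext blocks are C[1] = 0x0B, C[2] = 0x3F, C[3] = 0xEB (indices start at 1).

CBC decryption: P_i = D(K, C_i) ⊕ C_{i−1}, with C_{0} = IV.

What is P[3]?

P[3] = 0x09

P[3]: D(K, 0xEB) = 0x36; 0x36 ⊕ 0x3F = 0x09.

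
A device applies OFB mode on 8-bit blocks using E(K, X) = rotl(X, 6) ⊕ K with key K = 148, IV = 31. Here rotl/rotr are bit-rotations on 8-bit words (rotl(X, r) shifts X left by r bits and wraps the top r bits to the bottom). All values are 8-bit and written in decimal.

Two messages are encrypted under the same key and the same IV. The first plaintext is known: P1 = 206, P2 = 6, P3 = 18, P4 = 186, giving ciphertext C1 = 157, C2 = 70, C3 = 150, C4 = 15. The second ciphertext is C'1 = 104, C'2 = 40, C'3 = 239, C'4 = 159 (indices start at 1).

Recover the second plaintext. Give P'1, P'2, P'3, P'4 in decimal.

In OFB with a reused IV, both messages share the same keystream S_i, so C_i ⊕ C'_i = P_i ⊕ P'_i and thus P'_i = P_i ⊕ C_i ⊕ C'_i.
P'1: 206 ⊕ 157 ⊕ 104 = 59.
P'2: 6 ⊕ 70 ⊕ 40 = 104.
P'3: 18 ⊕ 150 ⊕ 239 = 107.
P'4: 186 ⊕ 15 ⊕ 159 = 42.

P'1 = 59, P'2 = 104, P'3 = 107, P'4 = 42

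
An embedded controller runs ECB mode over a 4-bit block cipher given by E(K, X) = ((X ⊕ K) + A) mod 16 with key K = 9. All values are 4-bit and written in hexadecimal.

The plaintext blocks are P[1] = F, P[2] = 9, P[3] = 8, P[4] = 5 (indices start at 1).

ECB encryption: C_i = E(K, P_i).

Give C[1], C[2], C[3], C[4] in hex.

C[1] = 0, C[2] = A, C[3] = B, C[4] = 6

C[1]: E(K, F) = 0.
C[2]: E(K, 9) = A.
C[3]: E(K, 8) = B.
C[4]: E(K, 5) = 6.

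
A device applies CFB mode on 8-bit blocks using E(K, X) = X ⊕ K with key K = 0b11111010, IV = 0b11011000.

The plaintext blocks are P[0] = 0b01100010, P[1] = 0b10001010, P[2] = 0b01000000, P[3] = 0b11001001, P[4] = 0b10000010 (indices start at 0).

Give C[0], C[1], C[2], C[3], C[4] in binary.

CFB encryption: C_i = P_i ⊕ E(K, C_{i−1}), with C_{−1} = IV.
C[0]: E(K, 0b11011000) = 0b00100010; 0b01100010 ⊕ 0b00100010 = 0b01000000.
C[1]: E(K, 0b01000000) = 0b10111010; 0b10001010 ⊕ 0b10111010 = 0b00110000.
C[2]: E(K, 0b00110000) = 0b11001010; 0b01000000 ⊕ 0b11001010 = 0b10001010.
C[3]: E(K, 0b10001010) = 0b01110000; 0b11001001 ⊕ 0b01110000 = 0b10111001.
C[4]: E(K, 0b10111001) = 0b01000011; 0b10000010 ⊕ 0b01000011 = 0b11000001.

C[0] = 0b01000000, C[1] = 0b00110000, C[2] = 0b10001010, C[3] = 0b10111001, C[4] = 0b11000001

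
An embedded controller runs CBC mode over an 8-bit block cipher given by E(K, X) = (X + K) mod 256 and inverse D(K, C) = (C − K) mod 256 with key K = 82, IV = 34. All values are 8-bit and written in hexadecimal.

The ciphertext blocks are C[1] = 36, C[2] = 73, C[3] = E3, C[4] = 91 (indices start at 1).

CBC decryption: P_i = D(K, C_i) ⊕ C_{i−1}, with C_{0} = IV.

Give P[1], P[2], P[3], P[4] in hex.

P[1]: D(K, 36) = B4; B4 ⊕ 34 = 80.
P[2]: D(K, 73) = F1; F1 ⊕ 36 = C7.
P[3]: D(K, E3) = 61; 61 ⊕ 73 = 12.
P[4]: D(K, 91) = 0F; 0F ⊕ E3 = EC.

P[1] = 80, P[2] = C7, P[3] = 12, P[4] = EC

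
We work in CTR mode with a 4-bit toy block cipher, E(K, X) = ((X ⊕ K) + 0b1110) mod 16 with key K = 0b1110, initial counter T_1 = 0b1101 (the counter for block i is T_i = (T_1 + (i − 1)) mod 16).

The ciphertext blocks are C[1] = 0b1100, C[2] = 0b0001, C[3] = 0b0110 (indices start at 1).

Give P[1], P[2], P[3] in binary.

CTR decryption: S_i = E(K, T_i) where T_i is the counter for block i; P_i = C_i ⊕ S_i.
P[1]: T = 0b1101, S = E(K, T) = 0b0001; 0b1100 ⊕ 0b0001 = 0b1101.
P[2]: T = 0b1110, S = E(K, T) = 0b1110; 0b0001 ⊕ 0b1110 = 0b1111.
P[3]: T = 0b1111, S = E(K, T) = 0b1111; 0b0110 ⊕ 0b1111 = 0b1001.

P[1] = 0b1101, P[2] = 0b1111, P[3] = 0b1001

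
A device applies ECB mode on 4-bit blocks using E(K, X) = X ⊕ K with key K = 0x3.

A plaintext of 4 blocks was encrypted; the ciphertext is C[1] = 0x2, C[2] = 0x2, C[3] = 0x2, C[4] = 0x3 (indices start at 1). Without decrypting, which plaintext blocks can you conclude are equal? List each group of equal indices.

ECB encrypts each block independently with the same key, so equal ciphertext blocks imply equal plaintext blocks.
C[1] = C[2] = C[3] = 0x2, so P[1] = P[2] = P[3].

P[1] = P[2] = P[3]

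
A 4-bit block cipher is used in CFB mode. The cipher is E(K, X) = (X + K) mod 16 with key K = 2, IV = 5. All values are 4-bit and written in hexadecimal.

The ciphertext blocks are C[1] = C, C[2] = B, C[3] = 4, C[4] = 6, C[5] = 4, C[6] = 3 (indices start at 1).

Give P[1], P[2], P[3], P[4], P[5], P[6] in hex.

P[1] = B, P[2] = 5, P[3] = 9, P[4] = 0, P[5] = C, P[6] = 5

CFB decryption: P_i = C_i ⊕ E(K, C_{i−1}), with C_{0} = IV.
P[1]: E(K, 5) = 7; C ⊕ 7 = B.
P[2]: E(K, C) = E; B ⊕ E = 5.
P[3]: E(K, B) = D; 4 ⊕ D = 9.
P[4]: E(K, 4) = 6; 6 ⊕ 6 = 0.
P[5]: E(K, 6) = 8; 4 ⊕ 8 = C.
P[6]: E(K, 4) = 6; 3 ⊕ 6 = 5.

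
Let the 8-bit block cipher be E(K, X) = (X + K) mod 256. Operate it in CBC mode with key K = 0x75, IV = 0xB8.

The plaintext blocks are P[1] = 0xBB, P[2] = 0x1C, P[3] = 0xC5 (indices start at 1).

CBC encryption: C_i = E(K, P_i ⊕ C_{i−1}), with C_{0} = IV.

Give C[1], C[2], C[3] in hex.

C[1] = 0x78, C[2] = 0xD9, C[3] = 0x91

C[1]: P[1] ⊕ 0xB8 = 0x03; E(K, 0x03) = 0x78.
C[2]: P[2] ⊕ 0x78 = 0x64; E(K, 0x64) = 0xD9.
C[3]: P[3] ⊕ 0xD9 = 0x1C; E(K, 0x1C) = 0x91.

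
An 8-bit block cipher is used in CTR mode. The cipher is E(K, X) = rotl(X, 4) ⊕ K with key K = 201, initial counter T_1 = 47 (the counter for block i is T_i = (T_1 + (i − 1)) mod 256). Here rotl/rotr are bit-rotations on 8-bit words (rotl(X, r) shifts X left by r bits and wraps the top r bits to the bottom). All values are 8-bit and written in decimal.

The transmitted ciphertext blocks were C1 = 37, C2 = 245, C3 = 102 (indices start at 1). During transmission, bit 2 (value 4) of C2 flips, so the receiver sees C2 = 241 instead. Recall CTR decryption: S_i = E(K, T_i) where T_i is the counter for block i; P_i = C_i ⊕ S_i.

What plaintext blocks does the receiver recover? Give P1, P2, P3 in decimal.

Only C2 changed, to 241. In CTR, a change in C_i flips the same bit in P_i only; the keystream is unaffected. Decrypting the received ciphertext:
P1: T = 47, S = E(K, T) = 59; 37 ⊕ 59 = 30.
P2: T = 48, S = E(K, T) = 202; 241 ⊕ 202 = 59.
P3: T = 49, S = E(K, T) = 218; 102 ⊕ 218 = 188.
Blocks that differ from the original plaintext: P2.

P1 = 30, P2 = 59, P3 = 188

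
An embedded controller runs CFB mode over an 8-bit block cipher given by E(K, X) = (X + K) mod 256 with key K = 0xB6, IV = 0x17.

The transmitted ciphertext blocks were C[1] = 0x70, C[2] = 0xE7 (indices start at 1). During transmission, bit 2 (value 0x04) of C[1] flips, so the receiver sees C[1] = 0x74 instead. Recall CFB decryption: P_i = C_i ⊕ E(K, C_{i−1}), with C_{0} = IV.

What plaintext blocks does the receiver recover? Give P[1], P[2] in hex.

P[1] = 0xB9, P[2] = 0xCD

Only C[1] changed, to 0x74. In CFB, a change in C_i flips the same bit in P_i and garbles P_{i+1}. Decrypting the received ciphertext:
P[1]: E(K, 0x17) = 0xCD; 0x74 ⊕ 0xCD = 0xB9.
P[2]: E(K, 0x74) = 0x2A; 0xE7 ⊕ 0x2A = 0xCD.
Blocks that differ from the original plaintext: P[1], P[2].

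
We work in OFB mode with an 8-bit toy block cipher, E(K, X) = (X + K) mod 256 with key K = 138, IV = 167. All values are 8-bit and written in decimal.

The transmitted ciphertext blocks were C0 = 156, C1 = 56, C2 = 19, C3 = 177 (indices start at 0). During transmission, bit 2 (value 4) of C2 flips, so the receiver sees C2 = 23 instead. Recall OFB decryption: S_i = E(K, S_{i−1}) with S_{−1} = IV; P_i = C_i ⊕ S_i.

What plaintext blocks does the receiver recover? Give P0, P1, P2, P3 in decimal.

Only C2 changed, to 23. In OFB, a change in C_i flips the same bit in P_i only; the keystream is unaffected. Decrypting the received ciphertext:
P0: S = E(K, 167) = 49; 156 ⊕ 49 = 173.
P1: S = E(K, 49) = 187; 56 ⊕ 187 = 131.
P2: S = E(K, 187) = 69; 23 ⊕ 69 = 82.
P3: S = E(K, 69) = 207; 177 ⊕ 207 = 126.
Blocks that differ from the original plaintext: P2.

P0 = 173, P1 = 131, P2 = 82, P3 = 126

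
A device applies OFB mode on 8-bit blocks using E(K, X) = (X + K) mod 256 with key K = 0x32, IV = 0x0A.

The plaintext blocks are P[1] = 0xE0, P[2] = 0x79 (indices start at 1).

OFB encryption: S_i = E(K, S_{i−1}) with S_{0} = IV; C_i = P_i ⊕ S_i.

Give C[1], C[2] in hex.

C[1] = 0xDC, C[2] = 0x17

C[1]: S = E(K, 0x0A) = 0x3C; 0xE0 ⊕ 0x3C = 0xDC.
C[2]: S = E(K, 0x3C) = 0x6E; 0x79 ⊕ 0x6E = 0x17.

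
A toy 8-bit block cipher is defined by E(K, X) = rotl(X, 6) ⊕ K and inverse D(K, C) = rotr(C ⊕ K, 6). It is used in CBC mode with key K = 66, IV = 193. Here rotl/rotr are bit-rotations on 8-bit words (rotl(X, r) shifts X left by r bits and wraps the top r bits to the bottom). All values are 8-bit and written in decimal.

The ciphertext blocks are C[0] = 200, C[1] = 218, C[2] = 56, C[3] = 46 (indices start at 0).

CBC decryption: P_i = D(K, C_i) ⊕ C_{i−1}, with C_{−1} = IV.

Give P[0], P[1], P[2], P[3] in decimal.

P[0] = 235, P[1] = 170, P[2] = 51, P[3] = 137

P[0]: D(K, 200) = 42; 42 ⊕ 193 = 235.
P[1]: D(K, 218) = 98; 98 ⊕ 200 = 170.
P[2]: D(K, 56) = 233; 233 ⊕ 218 = 51.
P[3]: D(K, 46) = 177; 177 ⊕ 56 = 137.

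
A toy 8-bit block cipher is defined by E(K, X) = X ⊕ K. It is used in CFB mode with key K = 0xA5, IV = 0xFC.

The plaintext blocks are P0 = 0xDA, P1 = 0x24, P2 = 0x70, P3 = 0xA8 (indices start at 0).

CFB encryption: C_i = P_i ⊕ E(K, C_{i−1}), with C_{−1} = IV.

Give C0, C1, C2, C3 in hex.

C0: E(K, 0xFC) = 0x59; 0xDA ⊕ 0x59 = 0x83.
C1: E(K, 0x83) = 0x26; 0x24 ⊕ 0x26 = 0x02.
C2: E(K, 0x02) = 0xA7; 0x70 ⊕ 0xA7 = 0xD7.
C3: E(K, 0xD7) = 0x72; 0xA8 ⊕ 0x72 = 0xDA.

C0 = 0x83, C1 = 0x02, C2 = 0xD7, C3 = 0xDA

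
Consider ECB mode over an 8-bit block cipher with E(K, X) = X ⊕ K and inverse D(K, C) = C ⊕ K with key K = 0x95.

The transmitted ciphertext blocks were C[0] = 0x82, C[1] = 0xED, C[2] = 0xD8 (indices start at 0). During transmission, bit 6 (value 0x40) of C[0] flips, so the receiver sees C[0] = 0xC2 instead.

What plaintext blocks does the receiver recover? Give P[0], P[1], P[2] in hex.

P[0] = 0x57, P[1] = 0x78, P[2] = 0x4D

ECB decryption: P_i = D(K, C_i).
Only C[0] changed, to 0xC2. In ECB, a change in C_i affects only P_i. Decrypting the received ciphertext:
P[0]: D(K, 0xC2) = 0x57.
P[1]: D(K, 0xED) = 0x78.
P[2]: D(K, 0xD8) = 0x4D.
Blocks that differ from the original plaintext: P[0].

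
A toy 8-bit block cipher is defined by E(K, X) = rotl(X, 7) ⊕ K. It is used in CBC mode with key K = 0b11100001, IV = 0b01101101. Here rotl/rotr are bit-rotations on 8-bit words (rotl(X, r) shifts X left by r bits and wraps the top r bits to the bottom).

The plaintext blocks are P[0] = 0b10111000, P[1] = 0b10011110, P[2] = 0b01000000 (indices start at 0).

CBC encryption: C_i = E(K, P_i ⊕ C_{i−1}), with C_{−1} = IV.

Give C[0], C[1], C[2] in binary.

C[0]: P[0] ⊕ 0b01101101 = 0b11010101; E(K, 0b11010101) = 0b00001011.
C[1]: P[1] ⊕ 0b00001011 = 0b10010101; E(K, 0b10010101) = 0b00101011.
C[2]: P[2] ⊕ 0b00101011 = 0b01101011; E(K, 0b01101011) = 0b01010100.

C[0] = 0b00001011, C[1] = 0b00101011, C[2] = 0b01010100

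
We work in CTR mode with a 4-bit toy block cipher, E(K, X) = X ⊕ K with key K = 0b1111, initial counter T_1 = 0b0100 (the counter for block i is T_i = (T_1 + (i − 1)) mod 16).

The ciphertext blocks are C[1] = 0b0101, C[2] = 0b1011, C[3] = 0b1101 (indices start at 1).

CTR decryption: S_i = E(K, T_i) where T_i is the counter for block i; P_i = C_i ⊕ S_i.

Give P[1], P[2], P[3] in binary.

P[1]: T = 0b0100, S = E(K, T) = 0b1011; 0b0101 ⊕ 0b1011 = 0b1110.
P[2]: T = 0b0101, S = E(K, T) = 0b1010; 0b1011 ⊕ 0b1010 = 0b0001.
P[3]: T = 0b0110, S = E(K, T) = 0b1001; 0b1101 ⊕ 0b1001 = 0b0100.

P[1] = 0b1110, P[2] = 0b0001, P[3] = 0b0100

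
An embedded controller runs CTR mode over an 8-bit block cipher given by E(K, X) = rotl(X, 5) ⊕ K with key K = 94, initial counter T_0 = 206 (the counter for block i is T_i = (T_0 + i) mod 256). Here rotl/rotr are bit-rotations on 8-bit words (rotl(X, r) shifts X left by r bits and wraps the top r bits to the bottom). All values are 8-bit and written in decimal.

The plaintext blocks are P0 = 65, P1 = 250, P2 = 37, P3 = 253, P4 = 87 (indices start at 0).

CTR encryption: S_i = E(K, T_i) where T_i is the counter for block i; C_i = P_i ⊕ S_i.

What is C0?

C0 = 198

C0: T = 206, S = E(K, T) = 135; 65 ⊕ 135 = 198.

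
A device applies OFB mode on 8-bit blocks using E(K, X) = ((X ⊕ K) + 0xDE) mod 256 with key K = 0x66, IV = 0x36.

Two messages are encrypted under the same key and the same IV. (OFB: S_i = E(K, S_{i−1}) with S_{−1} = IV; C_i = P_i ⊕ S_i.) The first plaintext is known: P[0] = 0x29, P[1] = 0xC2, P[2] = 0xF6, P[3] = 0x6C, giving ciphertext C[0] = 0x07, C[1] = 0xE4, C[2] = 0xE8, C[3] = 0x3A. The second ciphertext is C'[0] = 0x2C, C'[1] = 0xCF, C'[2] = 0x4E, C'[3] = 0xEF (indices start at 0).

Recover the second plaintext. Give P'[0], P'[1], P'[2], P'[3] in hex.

P'[0] = 0x02, P'[1] = 0xE9, P'[2] = 0x50, P'[3] = 0xB9

In OFB with a reused IV, both messages share the same keystream S_i, so C_i ⊕ C'_i = P_i ⊕ P'_i and thus P'_i = P_i ⊕ C_i ⊕ C'_i.
P'[0]: 0x29 ⊕ 0x07 ⊕ 0x2C = 0x02.
P'[1]: 0xC2 ⊕ 0xE4 ⊕ 0xCF = 0xE9.
P'[2]: 0xF6 ⊕ 0xE8 ⊕ 0x4E = 0x50.
P'[3]: 0x6C ⊕ 0x3A ⊕ 0xEF = 0xB9.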